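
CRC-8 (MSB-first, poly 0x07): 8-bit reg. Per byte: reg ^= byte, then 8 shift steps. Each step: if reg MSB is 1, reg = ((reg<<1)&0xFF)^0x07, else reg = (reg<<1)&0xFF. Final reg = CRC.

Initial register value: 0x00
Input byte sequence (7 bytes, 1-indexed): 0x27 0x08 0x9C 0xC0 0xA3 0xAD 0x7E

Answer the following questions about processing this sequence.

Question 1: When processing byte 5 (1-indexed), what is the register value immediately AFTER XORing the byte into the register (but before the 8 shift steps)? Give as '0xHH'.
Answer: 0x0D

Derivation:
Register before byte 5: 0xAE
Byte 5: 0xA3
0xAE XOR 0xA3 = 0x0D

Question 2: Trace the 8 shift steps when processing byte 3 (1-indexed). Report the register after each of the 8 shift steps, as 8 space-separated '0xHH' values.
After byte 1 (0x27): reg=0xF5
After byte 2 (0x08): reg=0xFD
Register before byte 3: 0xFD
After XOR with byte 0x9C: 0x61

Answer: 0xC2 0x83 0x01 0x02 0x04 0x08 0x10 0x20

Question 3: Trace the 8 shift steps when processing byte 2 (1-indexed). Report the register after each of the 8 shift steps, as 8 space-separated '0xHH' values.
After byte 1 (0x27): reg=0xF5
Register before byte 2: 0xF5
After XOR with byte 0x08: 0xFD

Answer: 0xFD 0xFD 0xFD 0xFD 0xFD 0xFD 0xFD 0xFD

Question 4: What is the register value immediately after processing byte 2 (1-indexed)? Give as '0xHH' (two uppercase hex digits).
After byte 1 (0x27): reg=0xF5
After byte 2 (0x08): reg=0xFD

Answer: 0xFD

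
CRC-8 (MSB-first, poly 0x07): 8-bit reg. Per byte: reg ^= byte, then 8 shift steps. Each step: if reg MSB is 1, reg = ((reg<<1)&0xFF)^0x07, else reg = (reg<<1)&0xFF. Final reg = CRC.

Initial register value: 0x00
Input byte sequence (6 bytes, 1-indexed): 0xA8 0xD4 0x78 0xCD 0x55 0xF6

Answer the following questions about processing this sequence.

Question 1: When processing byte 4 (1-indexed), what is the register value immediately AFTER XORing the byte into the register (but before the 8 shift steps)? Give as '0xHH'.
Register before byte 4: 0x98
Byte 4: 0xCD
0x98 XOR 0xCD = 0x55

Answer: 0x55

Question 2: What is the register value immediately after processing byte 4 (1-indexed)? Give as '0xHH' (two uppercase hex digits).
Answer: 0xAC

Derivation:
After byte 1 (0xA8): reg=0x51
After byte 2 (0xD4): reg=0x92
After byte 3 (0x78): reg=0x98
After byte 4 (0xCD): reg=0xAC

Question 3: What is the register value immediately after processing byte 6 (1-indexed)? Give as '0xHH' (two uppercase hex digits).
Answer: 0x65

Derivation:
After byte 1 (0xA8): reg=0x51
After byte 2 (0xD4): reg=0x92
After byte 3 (0x78): reg=0x98
After byte 4 (0xCD): reg=0xAC
After byte 5 (0x55): reg=0xE1
After byte 6 (0xF6): reg=0x65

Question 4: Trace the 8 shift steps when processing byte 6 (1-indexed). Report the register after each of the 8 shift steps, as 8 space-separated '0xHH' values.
After byte 1 (0xA8): reg=0x51
After byte 2 (0xD4): reg=0x92
After byte 3 (0x78): reg=0x98
After byte 4 (0xCD): reg=0xAC
After byte 5 (0x55): reg=0xE1
Register before byte 6: 0xE1
After XOR with byte 0xF6: 0x17

Answer: 0x2E 0x5C 0xB8 0x77 0xEE 0xDB 0xB1 0x65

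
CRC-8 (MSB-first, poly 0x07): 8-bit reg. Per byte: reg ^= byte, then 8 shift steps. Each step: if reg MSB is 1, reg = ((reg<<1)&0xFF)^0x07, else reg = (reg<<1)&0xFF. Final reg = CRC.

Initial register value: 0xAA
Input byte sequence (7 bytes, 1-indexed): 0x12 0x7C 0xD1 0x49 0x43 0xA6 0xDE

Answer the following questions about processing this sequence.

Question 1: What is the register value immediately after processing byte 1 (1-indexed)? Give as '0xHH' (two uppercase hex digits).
After byte 1 (0x12): reg=0x21

Answer: 0x21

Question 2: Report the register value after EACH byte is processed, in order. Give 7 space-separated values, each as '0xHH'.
0x21 0x94 0xDC 0xE2 0x6E 0x76 0x51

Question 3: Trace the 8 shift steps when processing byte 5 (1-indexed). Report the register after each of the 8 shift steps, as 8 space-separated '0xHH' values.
After byte 1 (0x12): reg=0x21
After byte 2 (0x7C): reg=0x94
After byte 3 (0xD1): reg=0xDC
After byte 4 (0x49): reg=0xE2
Register before byte 5: 0xE2
After XOR with byte 0x43: 0xA1

Answer: 0x45 0x8A 0x13 0x26 0x4C 0x98 0x37 0x6E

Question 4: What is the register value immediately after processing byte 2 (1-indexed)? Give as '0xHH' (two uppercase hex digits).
After byte 1 (0x12): reg=0x21
After byte 2 (0x7C): reg=0x94

Answer: 0x94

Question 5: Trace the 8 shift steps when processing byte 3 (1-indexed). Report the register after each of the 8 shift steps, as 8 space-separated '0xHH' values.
After byte 1 (0x12): reg=0x21
After byte 2 (0x7C): reg=0x94
Register before byte 3: 0x94
After XOR with byte 0xD1: 0x45

Answer: 0x8A 0x13 0x26 0x4C 0x98 0x37 0x6E 0xDC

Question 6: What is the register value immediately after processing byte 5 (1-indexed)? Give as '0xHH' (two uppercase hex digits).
After byte 1 (0x12): reg=0x21
After byte 2 (0x7C): reg=0x94
After byte 3 (0xD1): reg=0xDC
After byte 4 (0x49): reg=0xE2
After byte 5 (0x43): reg=0x6E

Answer: 0x6E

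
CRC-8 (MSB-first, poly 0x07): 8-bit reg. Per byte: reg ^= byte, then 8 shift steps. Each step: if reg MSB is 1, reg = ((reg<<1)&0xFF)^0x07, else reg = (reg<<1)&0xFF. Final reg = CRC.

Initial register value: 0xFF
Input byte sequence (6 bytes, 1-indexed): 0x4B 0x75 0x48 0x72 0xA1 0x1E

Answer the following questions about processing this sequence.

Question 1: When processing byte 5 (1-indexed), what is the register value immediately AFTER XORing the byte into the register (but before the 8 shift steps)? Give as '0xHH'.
Register before byte 5: 0xCD
Byte 5: 0xA1
0xCD XOR 0xA1 = 0x6C

Answer: 0x6C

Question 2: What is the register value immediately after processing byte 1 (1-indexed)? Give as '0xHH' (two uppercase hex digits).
After byte 1 (0x4B): reg=0x05

Answer: 0x05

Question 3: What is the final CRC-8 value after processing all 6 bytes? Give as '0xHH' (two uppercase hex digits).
Answer: 0x53

Derivation:
After byte 1 (0x4B): reg=0x05
After byte 2 (0x75): reg=0x57
After byte 3 (0x48): reg=0x5D
After byte 4 (0x72): reg=0xCD
After byte 5 (0xA1): reg=0x03
After byte 6 (0x1E): reg=0x53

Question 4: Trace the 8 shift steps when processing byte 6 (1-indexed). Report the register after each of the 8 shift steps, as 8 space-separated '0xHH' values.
After byte 1 (0x4B): reg=0x05
After byte 2 (0x75): reg=0x57
After byte 3 (0x48): reg=0x5D
After byte 4 (0x72): reg=0xCD
After byte 5 (0xA1): reg=0x03
Register before byte 6: 0x03
After XOR with byte 0x1E: 0x1D

Answer: 0x3A 0x74 0xE8 0xD7 0xA9 0x55 0xAA 0x53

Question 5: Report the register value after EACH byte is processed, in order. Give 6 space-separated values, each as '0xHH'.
0x05 0x57 0x5D 0xCD 0x03 0x53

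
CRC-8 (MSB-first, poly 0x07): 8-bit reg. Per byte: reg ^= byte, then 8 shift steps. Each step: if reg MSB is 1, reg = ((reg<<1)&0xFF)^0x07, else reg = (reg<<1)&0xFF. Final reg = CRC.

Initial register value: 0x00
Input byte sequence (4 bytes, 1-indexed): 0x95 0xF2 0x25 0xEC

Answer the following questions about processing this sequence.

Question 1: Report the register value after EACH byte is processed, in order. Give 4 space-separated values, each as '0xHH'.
0xE2 0x70 0xAC 0xC7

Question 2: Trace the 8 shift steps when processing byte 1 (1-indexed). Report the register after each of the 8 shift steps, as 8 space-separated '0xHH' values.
Answer: 0x2D 0x5A 0xB4 0x6F 0xDE 0xBB 0x71 0xE2

Derivation:
Register before byte 1: 0x00
After XOR with byte 0x95: 0x95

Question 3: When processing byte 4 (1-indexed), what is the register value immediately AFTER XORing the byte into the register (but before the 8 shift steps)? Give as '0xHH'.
Register before byte 4: 0xAC
Byte 4: 0xEC
0xAC XOR 0xEC = 0x40

Answer: 0x40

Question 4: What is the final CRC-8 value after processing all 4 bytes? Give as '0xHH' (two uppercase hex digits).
After byte 1 (0x95): reg=0xE2
After byte 2 (0xF2): reg=0x70
After byte 3 (0x25): reg=0xAC
After byte 4 (0xEC): reg=0xC7

Answer: 0xC7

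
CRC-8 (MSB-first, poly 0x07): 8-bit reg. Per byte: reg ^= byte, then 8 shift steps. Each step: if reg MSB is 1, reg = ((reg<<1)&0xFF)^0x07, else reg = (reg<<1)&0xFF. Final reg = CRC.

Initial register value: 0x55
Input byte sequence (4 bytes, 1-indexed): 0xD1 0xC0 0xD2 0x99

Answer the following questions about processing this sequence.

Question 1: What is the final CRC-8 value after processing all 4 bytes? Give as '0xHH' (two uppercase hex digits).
After byte 1 (0xD1): reg=0x95
After byte 2 (0xC0): reg=0xAC
After byte 3 (0xD2): reg=0x7D
After byte 4 (0x99): reg=0xB2

Answer: 0xB2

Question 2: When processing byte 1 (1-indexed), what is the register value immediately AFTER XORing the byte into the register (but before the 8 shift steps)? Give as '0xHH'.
Answer: 0x84

Derivation:
Register before byte 1: 0x55
Byte 1: 0xD1
0x55 XOR 0xD1 = 0x84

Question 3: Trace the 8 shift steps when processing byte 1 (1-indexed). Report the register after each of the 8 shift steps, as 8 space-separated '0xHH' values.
Register before byte 1: 0x55
After XOR with byte 0xD1: 0x84

Answer: 0x0F 0x1E 0x3C 0x78 0xF0 0xE7 0xC9 0x95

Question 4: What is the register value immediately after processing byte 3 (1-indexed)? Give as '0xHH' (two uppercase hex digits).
After byte 1 (0xD1): reg=0x95
After byte 2 (0xC0): reg=0xAC
After byte 3 (0xD2): reg=0x7D

Answer: 0x7D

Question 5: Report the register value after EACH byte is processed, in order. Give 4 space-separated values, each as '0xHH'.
0x95 0xAC 0x7D 0xB2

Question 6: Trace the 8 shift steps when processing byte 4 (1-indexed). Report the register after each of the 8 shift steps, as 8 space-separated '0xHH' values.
Answer: 0xCF 0x99 0x35 0x6A 0xD4 0xAF 0x59 0xB2

Derivation:
After byte 1 (0xD1): reg=0x95
After byte 2 (0xC0): reg=0xAC
After byte 3 (0xD2): reg=0x7D
Register before byte 4: 0x7D
After XOR with byte 0x99: 0xE4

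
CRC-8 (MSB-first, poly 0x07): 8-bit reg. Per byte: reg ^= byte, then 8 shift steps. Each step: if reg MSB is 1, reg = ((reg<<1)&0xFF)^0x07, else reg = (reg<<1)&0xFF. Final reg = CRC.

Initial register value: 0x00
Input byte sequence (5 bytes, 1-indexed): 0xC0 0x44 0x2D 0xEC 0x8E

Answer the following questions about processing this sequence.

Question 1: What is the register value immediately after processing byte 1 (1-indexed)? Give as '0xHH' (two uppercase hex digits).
Answer: 0x4E

Derivation:
After byte 1 (0xC0): reg=0x4E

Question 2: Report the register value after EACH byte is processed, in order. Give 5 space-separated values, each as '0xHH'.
0x4E 0x36 0x41 0x4A 0x52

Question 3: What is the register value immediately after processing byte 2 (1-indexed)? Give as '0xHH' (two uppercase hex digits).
After byte 1 (0xC0): reg=0x4E
After byte 2 (0x44): reg=0x36

Answer: 0x36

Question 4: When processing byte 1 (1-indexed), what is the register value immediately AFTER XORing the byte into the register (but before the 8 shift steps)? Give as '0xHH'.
Register before byte 1: 0x00
Byte 1: 0xC0
0x00 XOR 0xC0 = 0xC0

Answer: 0xC0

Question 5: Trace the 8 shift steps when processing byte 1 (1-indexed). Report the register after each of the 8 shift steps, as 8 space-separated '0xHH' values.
Register before byte 1: 0x00
After XOR with byte 0xC0: 0xC0

Answer: 0x87 0x09 0x12 0x24 0x48 0x90 0x27 0x4E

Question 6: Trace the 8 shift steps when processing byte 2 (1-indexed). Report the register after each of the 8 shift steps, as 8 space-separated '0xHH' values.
After byte 1 (0xC0): reg=0x4E
Register before byte 2: 0x4E
After XOR with byte 0x44: 0x0A

Answer: 0x14 0x28 0x50 0xA0 0x47 0x8E 0x1B 0x36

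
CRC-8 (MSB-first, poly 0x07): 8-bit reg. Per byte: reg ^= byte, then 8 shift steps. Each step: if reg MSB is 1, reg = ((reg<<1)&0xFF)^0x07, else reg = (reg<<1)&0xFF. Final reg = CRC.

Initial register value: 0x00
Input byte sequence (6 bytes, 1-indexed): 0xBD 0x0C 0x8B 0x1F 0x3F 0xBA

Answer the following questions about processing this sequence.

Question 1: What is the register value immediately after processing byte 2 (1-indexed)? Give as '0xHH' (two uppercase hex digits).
Answer: 0x82

Derivation:
After byte 1 (0xBD): reg=0x3A
After byte 2 (0x0C): reg=0x82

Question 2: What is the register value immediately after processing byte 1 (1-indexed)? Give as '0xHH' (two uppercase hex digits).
Answer: 0x3A

Derivation:
After byte 1 (0xBD): reg=0x3A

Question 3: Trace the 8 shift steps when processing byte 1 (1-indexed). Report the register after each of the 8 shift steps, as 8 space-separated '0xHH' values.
Register before byte 1: 0x00
After XOR with byte 0xBD: 0xBD

Answer: 0x7D 0xFA 0xF3 0xE1 0xC5 0x8D 0x1D 0x3A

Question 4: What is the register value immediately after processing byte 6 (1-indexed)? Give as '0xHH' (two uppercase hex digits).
Answer: 0x56

Derivation:
After byte 1 (0xBD): reg=0x3A
After byte 2 (0x0C): reg=0x82
After byte 3 (0x8B): reg=0x3F
After byte 4 (0x1F): reg=0xE0
After byte 5 (0x3F): reg=0x13
After byte 6 (0xBA): reg=0x56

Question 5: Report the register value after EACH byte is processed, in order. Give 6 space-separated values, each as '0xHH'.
0x3A 0x82 0x3F 0xE0 0x13 0x56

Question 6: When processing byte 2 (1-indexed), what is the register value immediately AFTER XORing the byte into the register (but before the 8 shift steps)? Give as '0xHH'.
Answer: 0x36

Derivation:
Register before byte 2: 0x3A
Byte 2: 0x0C
0x3A XOR 0x0C = 0x36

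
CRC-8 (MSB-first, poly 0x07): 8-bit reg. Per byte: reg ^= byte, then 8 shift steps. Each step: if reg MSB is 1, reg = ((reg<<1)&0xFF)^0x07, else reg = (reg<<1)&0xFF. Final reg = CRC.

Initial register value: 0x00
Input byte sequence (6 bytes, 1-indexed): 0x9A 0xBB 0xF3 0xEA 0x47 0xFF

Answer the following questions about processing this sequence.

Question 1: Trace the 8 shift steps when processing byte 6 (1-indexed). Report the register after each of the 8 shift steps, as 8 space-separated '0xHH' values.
After byte 1 (0x9A): reg=0xCF
After byte 2 (0xBB): reg=0x4B
After byte 3 (0xF3): reg=0x21
After byte 4 (0xEA): reg=0x7F
After byte 5 (0x47): reg=0xA8
Register before byte 6: 0xA8
After XOR with byte 0xFF: 0x57

Answer: 0xAE 0x5B 0xB6 0x6B 0xD6 0xAB 0x51 0xA2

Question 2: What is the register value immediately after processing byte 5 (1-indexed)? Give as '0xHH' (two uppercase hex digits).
Answer: 0xA8

Derivation:
After byte 1 (0x9A): reg=0xCF
After byte 2 (0xBB): reg=0x4B
After byte 3 (0xF3): reg=0x21
After byte 4 (0xEA): reg=0x7F
After byte 5 (0x47): reg=0xA8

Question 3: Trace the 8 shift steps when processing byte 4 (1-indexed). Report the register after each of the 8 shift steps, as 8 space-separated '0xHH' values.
After byte 1 (0x9A): reg=0xCF
After byte 2 (0xBB): reg=0x4B
After byte 3 (0xF3): reg=0x21
Register before byte 4: 0x21
After XOR with byte 0xEA: 0xCB

Answer: 0x91 0x25 0x4A 0x94 0x2F 0x5E 0xBC 0x7F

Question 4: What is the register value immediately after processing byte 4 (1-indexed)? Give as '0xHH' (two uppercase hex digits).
After byte 1 (0x9A): reg=0xCF
After byte 2 (0xBB): reg=0x4B
After byte 3 (0xF3): reg=0x21
After byte 4 (0xEA): reg=0x7F

Answer: 0x7F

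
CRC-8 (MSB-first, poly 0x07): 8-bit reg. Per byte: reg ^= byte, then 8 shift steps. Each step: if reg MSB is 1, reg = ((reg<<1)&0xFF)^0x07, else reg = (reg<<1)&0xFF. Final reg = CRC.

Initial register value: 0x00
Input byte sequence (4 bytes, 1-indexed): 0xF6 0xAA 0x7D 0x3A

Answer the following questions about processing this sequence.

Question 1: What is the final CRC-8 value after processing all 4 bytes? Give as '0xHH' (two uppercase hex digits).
Answer: 0x55

Derivation:
After byte 1 (0xF6): reg=0xCC
After byte 2 (0xAA): reg=0x35
After byte 3 (0x7D): reg=0xFF
After byte 4 (0x3A): reg=0x55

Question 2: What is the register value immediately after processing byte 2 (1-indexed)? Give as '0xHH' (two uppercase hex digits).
After byte 1 (0xF6): reg=0xCC
After byte 2 (0xAA): reg=0x35

Answer: 0x35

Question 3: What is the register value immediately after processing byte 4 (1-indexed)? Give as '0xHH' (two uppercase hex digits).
After byte 1 (0xF6): reg=0xCC
After byte 2 (0xAA): reg=0x35
After byte 3 (0x7D): reg=0xFF
After byte 4 (0x3A): reg=0x55

Answer: 0x55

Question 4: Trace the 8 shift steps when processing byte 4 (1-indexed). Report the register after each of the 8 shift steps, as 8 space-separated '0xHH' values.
Answer: 0x8D 0x1D 0x3A 0x74 0xE8 0xD7 0xA9 0x55

Derivation:
After byte 1 (0xF6): reg=0xCC
After byte 2 (0xAA): reg=0x35
After byte 3 (0x7D): reg=0xFF
Register before byte 4: 0xFF
After XOR with byte 0x3A: 0xC5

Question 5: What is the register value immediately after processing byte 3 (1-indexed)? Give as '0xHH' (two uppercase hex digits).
Answer: 0xFF

Derivation:
After byte 1 (0xF6): reg=0xCC
After byte 2 (0xAA): reg=0x35
After byte 3 (0x7D): reg=0xFF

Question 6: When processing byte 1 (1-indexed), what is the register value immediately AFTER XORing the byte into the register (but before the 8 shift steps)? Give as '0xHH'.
Answer: 0xF6

Derivation:
Register before byte 1: 0x00
Byte 1: 0xF6
0x00 XOR 0xF6 = 0xF6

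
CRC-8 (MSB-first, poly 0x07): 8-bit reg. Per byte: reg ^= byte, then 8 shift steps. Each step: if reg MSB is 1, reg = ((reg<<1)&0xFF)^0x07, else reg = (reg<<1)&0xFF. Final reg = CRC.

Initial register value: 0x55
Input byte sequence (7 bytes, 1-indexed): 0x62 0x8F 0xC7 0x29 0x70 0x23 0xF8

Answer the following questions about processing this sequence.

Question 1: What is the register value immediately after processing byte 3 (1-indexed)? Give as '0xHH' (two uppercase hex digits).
Answer: 0xD9

Derivation:
After byte 1 (0x62): reg=0x85
After byte 2 (0x8F): reg=0x36
After byte 3 (0xC7): reg=0xD9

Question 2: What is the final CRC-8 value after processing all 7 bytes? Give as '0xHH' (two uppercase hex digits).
After byte 1 (0x62): reg=0x85
After byte 2 (0x8F): reg=0x36
After byte 3 (0xC7): reg=0xD9
After byte 4 (0x29): reg=0xDE
After byte 5 (0x70): reg=0x43
After byte 6 (0x23): reg=0x27
After byte 7 (0xF8): reg=0x13

Answer: 0x13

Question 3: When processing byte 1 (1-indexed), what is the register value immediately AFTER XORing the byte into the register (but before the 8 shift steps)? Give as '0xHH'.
Register before byte 1: 0x55
Byte 1: 0x62
0x55 XOR 0x62 = 0x37

Answer: 0x37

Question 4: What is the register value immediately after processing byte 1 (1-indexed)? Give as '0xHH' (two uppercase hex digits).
Answer: 0x85

Derivation:
After byte 1 (0x62): reg=0x85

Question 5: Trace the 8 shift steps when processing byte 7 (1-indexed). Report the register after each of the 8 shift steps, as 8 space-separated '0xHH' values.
Answer: 0xB9 0x75 0xEA 0xD3 0xA1 0x45 0x8A 0x13

Derivation:
After byte 1 (0x62): reg=0x85
After byte 2 (0x8F): reg=0x36
After byte 3 (0xC7): reg=0xD9
After byte 4 (0x29): reg=0xDE
After byte 5 (0x70): reg=0x43
After byte 6 (0x23): reg=0x27
Register before byte 7: 0x27
After XOR with byte 0xF8: 0xDF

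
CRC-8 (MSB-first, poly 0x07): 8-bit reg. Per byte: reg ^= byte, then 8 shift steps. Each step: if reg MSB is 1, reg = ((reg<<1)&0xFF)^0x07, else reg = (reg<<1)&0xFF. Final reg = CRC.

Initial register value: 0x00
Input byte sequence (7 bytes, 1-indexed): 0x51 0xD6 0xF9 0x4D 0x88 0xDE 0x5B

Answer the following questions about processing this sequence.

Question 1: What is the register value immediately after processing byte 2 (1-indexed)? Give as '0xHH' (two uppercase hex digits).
Answer: 0x35

Derivation:
After byte 1 (0x51): reg=0xB0
After byte 2 (0xD6): reg=0x35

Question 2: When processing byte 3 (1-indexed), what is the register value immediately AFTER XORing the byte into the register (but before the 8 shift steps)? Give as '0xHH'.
Answer: 0xCC

Derivation:
Register before byte 3: 0x35
Byte 3: 0xF9
0x35 XOR 0xF9 = 0xCC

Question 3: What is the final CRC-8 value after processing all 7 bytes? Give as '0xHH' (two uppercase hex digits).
Answer: 0x1C

Derivation:
After byte 1 (0x51): reg=0xB0
After byte 2 (0xD6): reg=0x35
After byte 3 (0xF9): reg=0x6A
After byte 4 (0x4D): reg=0xF5
After byte 5 (0x88): reg=0x74
After byte 6 (0xDE): reg=0x5F
After byte 7 (0x5B): reg=0x1C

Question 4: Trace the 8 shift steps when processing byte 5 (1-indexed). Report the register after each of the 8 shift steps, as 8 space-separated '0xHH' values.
Answer: 0xFA 0xF3 0xE1 0xC5 0x8D 0x1D 0x3A 0x74

Derivation:
After byte 1 (0x51): reg=0xB0
After byte 2 (0xD6): reg=0x35
After byte 3 (0xF9): reg=0x6A
After byte 4 (0x4D): reg=0xF5
Register before byte 5: 0xF5
After XOR with byte 0x88: 0x7D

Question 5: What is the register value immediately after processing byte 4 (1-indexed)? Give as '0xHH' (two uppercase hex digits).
After byte 1 (0x51): reg=0xB0
After byte 2 (0xD6): reg=0x35
After byte 3 (0xF9): reg=0x6A
After byte 4 (0x4D): reg=0xF5

Answer: 0xF5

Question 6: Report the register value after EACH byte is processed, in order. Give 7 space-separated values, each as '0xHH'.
0xB0 0x35 0x6A 0xF5 0x74 0x5F 0x1C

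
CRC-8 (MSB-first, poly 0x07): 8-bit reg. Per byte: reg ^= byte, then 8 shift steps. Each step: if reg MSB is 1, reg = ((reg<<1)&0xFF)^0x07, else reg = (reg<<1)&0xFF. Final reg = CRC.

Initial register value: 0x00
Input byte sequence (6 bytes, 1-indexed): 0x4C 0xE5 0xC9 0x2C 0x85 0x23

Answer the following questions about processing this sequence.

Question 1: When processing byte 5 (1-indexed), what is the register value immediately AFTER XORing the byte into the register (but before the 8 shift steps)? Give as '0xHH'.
Register before byte 5: 0xE9
Byte 5: 0x85
0xE9 XOR 0x85 = 0x6C

Answer: 0x6C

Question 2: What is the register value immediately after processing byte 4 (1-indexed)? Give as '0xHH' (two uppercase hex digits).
Answer: 0xE9

Derivation:
After byte 1 (0x4C): reg=0xE3
After byte 2 (0xE5): reg=0x12
After byte 3 (0xC9): reg=0x0F
After byte 4 (0x2C): reg=0xE9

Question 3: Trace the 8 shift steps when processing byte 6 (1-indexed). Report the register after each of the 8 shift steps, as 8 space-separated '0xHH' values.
Answer: 0x40 0x80 0x07 0x0E 0x1C 0x38 0x70 0xE0

Derivation:
After byte 1 (0x4C): reg=0xE3
After byte 2 (0xE5): reg=0x12
After byte 3 (0xC9): reg=0x0F
After byte 4 (0x2C): reg=0xE9
After byte 5 (0x85): reg=0x03
Register before byte 6: 0x03
After XOR with byte 0x23: 0x20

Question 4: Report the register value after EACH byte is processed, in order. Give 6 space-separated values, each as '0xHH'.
0xE3 0x12 0x0F 0xE9 0x03 0xE0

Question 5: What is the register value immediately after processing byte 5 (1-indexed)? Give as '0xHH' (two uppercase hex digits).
After byte 1 (0x4C): reg=0xE3
After byte 2 (0xE5): reg=0x12
After byte 3 (0xC9): reg=0x0F
After byte 4 (0x2C): reg=0xE9
After byte 5 (0x85): reg=0x03

Answer: 0x03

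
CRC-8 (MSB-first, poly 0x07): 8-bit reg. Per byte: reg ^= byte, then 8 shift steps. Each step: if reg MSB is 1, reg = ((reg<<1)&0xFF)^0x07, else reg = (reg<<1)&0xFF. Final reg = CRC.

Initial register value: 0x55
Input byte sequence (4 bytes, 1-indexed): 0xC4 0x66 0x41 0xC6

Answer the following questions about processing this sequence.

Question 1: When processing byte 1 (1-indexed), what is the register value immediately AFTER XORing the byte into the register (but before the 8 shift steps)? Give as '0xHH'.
Answer: 0x91

Derivation:
Register before byte 1: 0x55
Byte 1: 0xC4
0x55 XOR 0xC4 = 0x91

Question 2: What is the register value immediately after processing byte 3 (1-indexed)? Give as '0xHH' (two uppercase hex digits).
After byte 1 (0xC4): reg=0xFE
After byte 2 (0x66): reg=0xC1
After byte 3 (0x41): reg=0x89

Answer: 0x89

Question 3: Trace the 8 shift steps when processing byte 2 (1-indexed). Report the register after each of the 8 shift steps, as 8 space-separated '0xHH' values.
Answer: 0x37 0x6E 0xDC 0xBF 0x79 0xF2 0xE3 0xC1

Derivation:
After byte 1 (0xC4): reg=0xFE
Register before byte 2: 0xFE
After XOR with byte 0x66: 0x98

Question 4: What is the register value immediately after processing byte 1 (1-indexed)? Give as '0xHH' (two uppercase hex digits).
After byte 1 (0xC4): reg=0xFE

Answer: 0xFE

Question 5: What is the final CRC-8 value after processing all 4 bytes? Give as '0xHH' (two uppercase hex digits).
Answer: 0xEA

Derivation:
After byte 1 (0xC4): reg=0xFE
After byte 2 (0x66): reg=0xC1
After byte 3 (0x41): reg=0x89
After byte 4 (0xC6): reg=0xEA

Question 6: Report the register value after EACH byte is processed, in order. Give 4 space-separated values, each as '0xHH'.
0xFE 0xC1 0x89 0xEA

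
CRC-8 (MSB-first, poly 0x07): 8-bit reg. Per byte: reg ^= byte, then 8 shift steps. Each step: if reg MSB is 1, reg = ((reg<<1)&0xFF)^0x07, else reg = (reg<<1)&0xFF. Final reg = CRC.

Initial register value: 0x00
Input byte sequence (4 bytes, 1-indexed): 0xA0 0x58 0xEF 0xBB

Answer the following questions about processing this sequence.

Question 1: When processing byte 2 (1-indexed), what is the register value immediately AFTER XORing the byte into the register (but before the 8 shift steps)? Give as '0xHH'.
Answer: 0x31

Derivation:
Register before byte 2: 0x69
Byte 2: 0x58
0x69 XOR 0x58 = 0x31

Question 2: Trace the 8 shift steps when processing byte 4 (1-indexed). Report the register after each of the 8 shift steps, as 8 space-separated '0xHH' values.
Answer: 0xAF 0x59 0xB2 0x63 0xC6 0x8B 0x11 0x22

Derivation:
After byte 1 (0xA0): reg=0x69
After byte 2 (0x58): reg=0x97
After byte 3 (0xEF): reg=0x6F
Register before byte 4: 0x6F
After XOR with byte 0xBB: 0xD4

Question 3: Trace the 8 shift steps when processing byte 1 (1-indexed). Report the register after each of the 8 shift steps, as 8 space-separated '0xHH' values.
Answer: 0x47 0x8E 0x1B 0x36 0x6C 0xD8 0xB7 0x69

Derivation:
Register before byte 1: 0x00
After XOR with byte 0xA0: 0xA0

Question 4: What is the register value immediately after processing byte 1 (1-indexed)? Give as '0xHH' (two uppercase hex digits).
Answer: 0x69

Derivation:
After byte 1 (0xA0): reg=0x69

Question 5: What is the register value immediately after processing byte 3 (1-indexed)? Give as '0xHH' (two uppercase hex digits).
After byte 1 (0xA0): reg=0x69
After byte 2 (0x58): reg=0x97
After byte 3 (0xEF): reg=0x6F

Answer: 0x6F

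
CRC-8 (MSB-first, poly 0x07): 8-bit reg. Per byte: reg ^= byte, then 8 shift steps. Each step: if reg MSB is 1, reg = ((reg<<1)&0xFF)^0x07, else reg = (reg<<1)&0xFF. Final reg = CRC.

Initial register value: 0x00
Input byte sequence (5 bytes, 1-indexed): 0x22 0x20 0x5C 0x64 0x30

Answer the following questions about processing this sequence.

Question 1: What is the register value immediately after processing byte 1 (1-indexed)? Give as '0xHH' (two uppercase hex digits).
Answer: 0xEE

Derivation:
After byte 1 (0x22): reg=0xEE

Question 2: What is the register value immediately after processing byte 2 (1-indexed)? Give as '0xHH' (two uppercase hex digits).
After byte 1 (0x22): reg=0xEE
After byte 2 (0x20): reg=0x64

Answer: 0x64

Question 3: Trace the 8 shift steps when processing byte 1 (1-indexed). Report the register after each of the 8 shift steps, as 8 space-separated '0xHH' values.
Register before byte 1: 0x00
After XOR with byte 0x22: 0x22

Answer: 0x44 0x88 0x17 0x2E 0x5C 0xB8 0x77 0xEE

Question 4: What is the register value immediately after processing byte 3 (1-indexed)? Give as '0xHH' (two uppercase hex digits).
After byte 1 (0x22): reg=0xEE
After byte 2 (0x20): reg=0x64
After byte 3 (0x5C): reg=0xA8

Answer: 0xA8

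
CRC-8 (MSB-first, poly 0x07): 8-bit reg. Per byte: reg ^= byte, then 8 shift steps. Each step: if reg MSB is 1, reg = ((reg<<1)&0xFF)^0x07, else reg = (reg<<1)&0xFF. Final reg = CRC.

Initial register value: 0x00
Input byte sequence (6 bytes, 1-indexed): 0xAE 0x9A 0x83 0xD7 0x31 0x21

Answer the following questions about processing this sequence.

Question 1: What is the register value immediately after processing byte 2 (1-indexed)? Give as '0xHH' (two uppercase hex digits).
After byte 1 (0xAE): reg=0x43
After byte 2 (0x9A): reg=0x01

Answer: 0x01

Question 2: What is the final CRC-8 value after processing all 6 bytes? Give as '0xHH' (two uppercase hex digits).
After byte 1 (0xAE): reg=0x43
After byte 2 (0x9A): reg=0x01
After byte 3 (0x83): reg=0x87
After byte 4 (0xD7): reg=0xB7
After byte 5 (0x31): reg=0x9B
After byte 6 (0x21): reg=0x2F

Answer: 0x2F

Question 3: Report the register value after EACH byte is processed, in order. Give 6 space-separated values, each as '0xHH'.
0x43 0x01 0x87 0xB7 0x9B 0x2F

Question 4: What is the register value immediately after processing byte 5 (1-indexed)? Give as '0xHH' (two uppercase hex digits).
After byte 1 (0xAE): reg=0x43
After byte 2 (0x9A): reg=0x01
After byte 3 (0x83): reg=0x87
After byte 4 (0xD7): reg=0xB7
After byte 5 (0x31): reg=0x9B

Answer: 0x9B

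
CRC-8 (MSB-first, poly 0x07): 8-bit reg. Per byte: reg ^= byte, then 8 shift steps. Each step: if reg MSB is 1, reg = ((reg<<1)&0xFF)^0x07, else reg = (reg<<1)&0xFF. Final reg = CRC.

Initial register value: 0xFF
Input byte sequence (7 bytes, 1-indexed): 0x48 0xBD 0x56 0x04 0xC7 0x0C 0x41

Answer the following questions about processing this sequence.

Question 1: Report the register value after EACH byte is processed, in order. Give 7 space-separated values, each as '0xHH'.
0x0C 0x1E 0xFF 0xEF 0xD8 0x22 0x2E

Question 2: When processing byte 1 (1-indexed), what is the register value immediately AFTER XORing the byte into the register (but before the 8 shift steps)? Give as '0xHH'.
Register before byte 1: 0xFF
Byte 1: 0x48
0xFF XOR 0x48 = 0xB7

Answer: 0xB7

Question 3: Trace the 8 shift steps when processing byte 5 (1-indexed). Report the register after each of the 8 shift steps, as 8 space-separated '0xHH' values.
Answer: 0x50 0xA0 0x47 0x8E 0x1B 0x36 0x6C 0xD8

Derivation:
After byte 1 (0x48): reg=0x0C
After byte 2 (0xBD): reg=0x1E
After byte 3 (0x56): reg=0xFF
After byte 4 (0x04): reg=0xEF
Register before byte 5: 0xEF
After XOR with byte 0xC7: 0x28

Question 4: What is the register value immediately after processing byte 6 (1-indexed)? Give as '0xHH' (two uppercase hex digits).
After byte 1 (0x48): reg=0x0C
After byte 2 (0xBD): reg=0x1E
After byte 3 (0x56): reg=0xFF
After byte 4 (0x04): reg=0xEF
After byte 5 (0xC7): reg=0xD8
After byte 6 (0x0C): reg=0x22

Answer: 0x22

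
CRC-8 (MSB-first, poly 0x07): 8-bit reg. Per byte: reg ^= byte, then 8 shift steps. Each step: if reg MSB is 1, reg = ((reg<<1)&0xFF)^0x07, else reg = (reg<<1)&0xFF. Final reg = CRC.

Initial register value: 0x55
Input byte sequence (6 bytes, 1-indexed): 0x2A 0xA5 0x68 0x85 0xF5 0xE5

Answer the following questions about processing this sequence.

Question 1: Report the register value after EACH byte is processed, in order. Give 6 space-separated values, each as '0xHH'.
0x7A 0x13 0x66 0xA7 0xB9 0x93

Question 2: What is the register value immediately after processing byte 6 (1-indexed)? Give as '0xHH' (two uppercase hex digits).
After byte 1 (0x2A): reg=0x7A
After byte 2 (0xA5): reg=0x13
After byte 3 (0x68): reg=0x66
After byte 4 (0x85): reg=0xA7
After byte 5 (0xF5): reg=0xB9
After byte 6 (0xE5): reg=0x93

Answer: 0x93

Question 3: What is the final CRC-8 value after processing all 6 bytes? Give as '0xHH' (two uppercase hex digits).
Answer: 0x93

Derivation:
After byte 1 (0x2A): reg=0x7A
After byte 2 (0xA5): reg=0x13
After byte 3 (0x68): reg=0x66
After byte 4 (0x85): reg=0xA7
After byte 5 (0xF5): reg=0xB9
After byte 6 (0xE5): reg=0x93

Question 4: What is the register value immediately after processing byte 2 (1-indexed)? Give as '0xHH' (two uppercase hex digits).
After byte 1 (0x2A): reg=0x7A
After byte 2 (0xA5): reg=0x13

Answer: 0x13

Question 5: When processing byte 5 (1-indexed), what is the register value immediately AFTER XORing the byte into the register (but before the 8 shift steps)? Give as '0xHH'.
Register before byte 5: 0xA7
Byte 5: 0xF5
0xA7 XOR 0xF5 = 0x52

Answer: 0x52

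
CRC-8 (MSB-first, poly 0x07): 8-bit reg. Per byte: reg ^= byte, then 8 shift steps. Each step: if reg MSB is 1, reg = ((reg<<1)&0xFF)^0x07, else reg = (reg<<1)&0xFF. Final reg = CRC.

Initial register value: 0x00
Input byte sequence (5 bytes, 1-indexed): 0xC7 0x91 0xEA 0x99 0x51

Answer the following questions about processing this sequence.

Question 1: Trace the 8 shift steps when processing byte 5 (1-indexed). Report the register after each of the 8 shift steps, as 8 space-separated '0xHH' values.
Answer: 0xB8 0x77 0xEE 0xDB 0xB1 0x65 0xCA 0x93

Derivation:
After byte 1 (0xC7): reg=0x5B
After byte 2 (0x91): reg=0x78
After byte 3 (0xEA): reg=0xF7
After byte 4 (0x99): reg=0x0D
Register before byte 5: 0x0D
After XOR with byte 0x51: 0x5C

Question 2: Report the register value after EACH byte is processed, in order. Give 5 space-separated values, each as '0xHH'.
0x5B 0x78 0xF7 0x0D 0x93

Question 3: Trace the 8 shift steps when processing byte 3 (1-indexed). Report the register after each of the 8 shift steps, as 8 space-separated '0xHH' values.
After byte 1 (0xC7): reg=0x5B
After byte 2 (0x91): reg=0x78
Register before byte 3: 0x78
After XOR with byte 0xEA: 0x92

Answer: 0x23 0x46 0x8C 0x1F 0x3E 0x7C 0xF8 0xF7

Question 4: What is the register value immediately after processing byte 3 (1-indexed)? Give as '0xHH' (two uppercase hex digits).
Answer: 0xF7

Derivation:
After byte 1 (0xC7): reg=0x5B
After byte 2 (0x91): reg=0x78
After byte 3 (0xEA): reg=0xF7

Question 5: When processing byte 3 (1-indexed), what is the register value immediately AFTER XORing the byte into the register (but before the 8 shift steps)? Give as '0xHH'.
Register before byte 3: 0x78
Byte 3: 0xEA
0x78 XOR 0xEA = 0x92

Answer: 0x92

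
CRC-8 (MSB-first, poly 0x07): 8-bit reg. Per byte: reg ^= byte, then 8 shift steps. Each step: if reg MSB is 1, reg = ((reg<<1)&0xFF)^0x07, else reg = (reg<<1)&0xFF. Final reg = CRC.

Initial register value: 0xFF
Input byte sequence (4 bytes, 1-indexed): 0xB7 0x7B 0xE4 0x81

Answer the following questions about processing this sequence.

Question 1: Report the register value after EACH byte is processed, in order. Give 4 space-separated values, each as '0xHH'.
0xFF 0x95 0x50 0x39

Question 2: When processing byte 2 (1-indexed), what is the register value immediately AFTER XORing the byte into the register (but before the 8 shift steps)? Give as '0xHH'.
Answer: 0x84

Derivation:
Register before byte 2: 0xFF
Byte 2: 0x7B
0xFF XOR 0x7B = 0x84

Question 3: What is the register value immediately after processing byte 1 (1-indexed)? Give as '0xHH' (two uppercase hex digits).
After byte 1 (0xB7): reg=0xFF

Answer: 0xFF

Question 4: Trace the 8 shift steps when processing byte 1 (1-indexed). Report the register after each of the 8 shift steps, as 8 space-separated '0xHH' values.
Answer: 0x90 0x27 0x4E 0x9C 0x3F 0x7E 0xFC 0xFF

Derivation:
Register before byte 1: 0xFF
After XOR with byte 0xB7: 0x48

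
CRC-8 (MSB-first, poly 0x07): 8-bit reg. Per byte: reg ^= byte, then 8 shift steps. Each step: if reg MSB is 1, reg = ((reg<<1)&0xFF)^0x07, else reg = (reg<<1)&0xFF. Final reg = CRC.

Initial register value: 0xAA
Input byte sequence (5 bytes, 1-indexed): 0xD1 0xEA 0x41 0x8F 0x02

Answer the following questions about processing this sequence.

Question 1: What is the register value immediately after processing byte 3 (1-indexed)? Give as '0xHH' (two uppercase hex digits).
After byte 1 (0xD1): reg=0x66
After byte 2 (0xEA): reg=0xAD
After byte 3 (0x41): reg=0x8A

Answer: 0x8A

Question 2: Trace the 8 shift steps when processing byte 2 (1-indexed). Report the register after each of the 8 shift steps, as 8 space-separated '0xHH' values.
After byte 1 (0xD1): reg=0x66
Register before byte 2: 0x66
After XOR with byte 0xEA: 0x8C

Answer: 0x1F 0x3E 0x7C 0xF8 0xF7 0xE9 0xD5 0xAD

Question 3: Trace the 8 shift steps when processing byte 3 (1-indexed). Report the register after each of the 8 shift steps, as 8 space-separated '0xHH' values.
Answer: 0xDF 0xB9 0x75 0xEA 0xD3 0xA1 0x45 0x8A

Derivation:
After byte 1 (0xD1): reg=0x66
After byte 2 (0xEA): reg=0xAD
Register before byte 3: 0xAD
After XOR with byte 0x41: 0xEC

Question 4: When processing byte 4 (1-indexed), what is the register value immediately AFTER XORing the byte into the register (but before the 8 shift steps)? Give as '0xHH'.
Register before byte 4: 0x8A
Byte 4: 0x8F
0x8A XOR 0x8F = 0x05

Answer: 0x05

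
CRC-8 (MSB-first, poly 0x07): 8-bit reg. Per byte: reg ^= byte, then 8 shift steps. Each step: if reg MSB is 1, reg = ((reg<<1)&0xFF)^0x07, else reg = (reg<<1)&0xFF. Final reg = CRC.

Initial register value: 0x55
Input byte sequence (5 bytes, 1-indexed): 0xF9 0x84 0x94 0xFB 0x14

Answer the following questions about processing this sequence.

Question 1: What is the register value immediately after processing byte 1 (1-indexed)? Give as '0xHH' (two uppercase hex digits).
After byte 1 (0xF9): reg=0x4D

Answer: 0x4D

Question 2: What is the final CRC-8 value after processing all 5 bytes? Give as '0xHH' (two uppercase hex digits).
After byte 1 (0xF9): reg=0x4D
After byte 2 (0x84): reg=0x71
After byte 3 (0x94): reg=0xB5
After byte 4 (0xFB): reg=0xED
After byte 5 (0x14): reg=0xE1

Answer: 0xE1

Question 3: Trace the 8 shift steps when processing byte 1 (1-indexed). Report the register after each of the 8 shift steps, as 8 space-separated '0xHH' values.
Register before byte 1: 0x55
After XOR with byte 0xF9: 0xAC

Answer: 0x5F 0xBE 0x7B 0xF6 0xEB 0xD1 0xA5 0x4D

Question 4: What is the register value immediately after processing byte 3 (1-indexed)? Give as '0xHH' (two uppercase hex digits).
After byte 1 (0xF9): reg=0x4D
After byte 2 (0x84): reg=0x71
After byte 3 (0x94): reg=0xB5

Answer: 0xB5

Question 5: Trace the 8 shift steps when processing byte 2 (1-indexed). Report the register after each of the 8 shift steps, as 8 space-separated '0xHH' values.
Answer: 0x95 0x2D 0x5A 0xB4 0x6F 0xDE 0xBB 0x71

Derivation:
After byte 1 (0xF9): reg=0x4D
Register before byte 2: 0x4D
After XOR with byte 0x84: 0xC9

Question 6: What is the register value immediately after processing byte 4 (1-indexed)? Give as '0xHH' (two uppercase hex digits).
Answer: 0xED

Derivation:
After byte 1 (0xF9): reg=0x4D
After byte 2 (0x84): reg=0x71
After byte 3 (0x94): reg=0xB5
After byte 4 (0xFB): reg=0xED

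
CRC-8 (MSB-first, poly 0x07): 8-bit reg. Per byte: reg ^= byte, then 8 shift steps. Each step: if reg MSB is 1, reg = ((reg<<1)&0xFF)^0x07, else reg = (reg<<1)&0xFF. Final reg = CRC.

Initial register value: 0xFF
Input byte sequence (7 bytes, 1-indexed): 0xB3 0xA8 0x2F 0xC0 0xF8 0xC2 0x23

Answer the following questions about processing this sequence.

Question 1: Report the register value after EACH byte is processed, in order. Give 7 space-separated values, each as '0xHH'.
0xE3 0xF6 0x01 0x49 0x1E 0x1A 0xAF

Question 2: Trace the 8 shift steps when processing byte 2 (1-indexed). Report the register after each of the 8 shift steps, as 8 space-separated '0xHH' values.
Answer: 0x96 0x2B 0x56 0xAC 0x5F 0xBE 0x7B 0xF6

Derivation:
After byte 1 (0xB3): reg=0xE3
Register before byte 2: 0xE3
After XOR with byte 0xA8: 0x4B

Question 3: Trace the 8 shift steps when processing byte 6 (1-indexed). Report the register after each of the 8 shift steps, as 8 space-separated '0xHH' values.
After byte 1 (0xB3): reg=0xE3
After byte 2 (0xA8): reg=0xF6
After byte 3 (0x2F): reg=0x01
After byte 4 (0xC0): reg=0x49
After byte 5 (0xF8): reg=0x1E
Register before byte 6: 0x1E
After XOR with byte 0xC2: 0xDC

Answer: 0xBF 0x79 0xF2 0xE3 0xC1 0x85 0x0D 0x1A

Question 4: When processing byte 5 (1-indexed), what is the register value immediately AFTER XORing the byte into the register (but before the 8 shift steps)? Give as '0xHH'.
Register before byte 5: 0x49
Byte 5: 0xF8
0x49 XOR 0xF8 = 0xB1

Answer: 0xB1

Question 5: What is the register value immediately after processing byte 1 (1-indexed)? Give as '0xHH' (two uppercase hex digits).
After byte 1 (0xB3): reg=0xE3

Answer: 0xE3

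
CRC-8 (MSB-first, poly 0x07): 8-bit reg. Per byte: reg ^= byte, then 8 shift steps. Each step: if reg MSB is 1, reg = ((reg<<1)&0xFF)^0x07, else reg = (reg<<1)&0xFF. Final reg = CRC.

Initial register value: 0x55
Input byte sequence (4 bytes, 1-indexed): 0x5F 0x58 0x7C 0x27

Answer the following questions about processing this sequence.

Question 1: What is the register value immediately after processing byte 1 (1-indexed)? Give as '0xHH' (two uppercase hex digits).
Answer: 0x36

Derivation:
After byte 1 (0x5F): reg=0x36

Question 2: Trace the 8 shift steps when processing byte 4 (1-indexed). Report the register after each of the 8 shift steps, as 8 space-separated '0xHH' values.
After byte 1 (0x5F): reg=0x36
After byte 2 (0x58): reg=0x0D
After byte 3 (0x7C): reg=0x50
Register before byte 4: 0x50
After XOR with byte 0x27: 0x77

Answer: 0xEE 0xDB 0xB1 0x65 0xCA 0x93 0x21 0x42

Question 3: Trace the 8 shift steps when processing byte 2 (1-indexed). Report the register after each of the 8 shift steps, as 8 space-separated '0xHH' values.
After byte 1 (0x5F): reg=0x36
Register before byte 2: 0x36
After XOR with byte 0x58: 0x6E

Answer: 0xDC 0xBF 0x79 0xF2 0xE3 0xC1 0x85 0x0D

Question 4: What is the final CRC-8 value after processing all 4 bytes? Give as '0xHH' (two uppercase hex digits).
Answer: 0x42

Derivation:
After byte 1 (0x5F): reg=0x36
After byte 2 (0x58): reg=0x0D
After byte 3 (0x7C): reg=0x50
After byte 4 (0x27): reg=0x42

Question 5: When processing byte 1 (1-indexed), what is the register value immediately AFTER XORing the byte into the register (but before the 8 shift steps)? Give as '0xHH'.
Register before byte 1: 0x55
Byte 1: 0x5F
0x55 XOR 0x5F = 0x0A

Answer: 0x0A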